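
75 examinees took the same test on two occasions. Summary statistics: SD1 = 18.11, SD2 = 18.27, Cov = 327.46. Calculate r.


r = cov(X,Y) / (SD_X * SD_Y)
r = 327.46 / (18.11 * 18.27)
r = 327.46 / 330.8697
r = 0.9897

0.9897


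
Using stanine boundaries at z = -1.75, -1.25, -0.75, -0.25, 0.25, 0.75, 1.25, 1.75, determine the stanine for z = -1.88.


Stanine boundaries: [-1.75, -1.25, -0.75, -0.25, 0.25, 0.75, 1.25, 1.75]
z = -1.88
Check each boundary:
  z < -1.75
  z < -1.25
  z < -0.75
  z < -0.25
  z < 0.25
  z < 0.75
  z < 1.25
  z < 1.75
Highest qualifying boundary gives stanine = 1

1


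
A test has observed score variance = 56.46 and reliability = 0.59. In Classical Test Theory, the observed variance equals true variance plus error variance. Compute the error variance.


var_true = rxx * var_obs = 0.59 * 56.46 = 33.3114
var_error = var_obs - var_true
var_error = 56.46 - 33.3114
var_error = 23.1486

23.1486


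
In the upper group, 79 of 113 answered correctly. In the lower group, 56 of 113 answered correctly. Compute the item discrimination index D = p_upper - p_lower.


p_upper = 79/113 = 0.6991
p_lower = 56/113 = 0.4956
D = 0.6991 - 0.4956 = 0.2035

0.2035


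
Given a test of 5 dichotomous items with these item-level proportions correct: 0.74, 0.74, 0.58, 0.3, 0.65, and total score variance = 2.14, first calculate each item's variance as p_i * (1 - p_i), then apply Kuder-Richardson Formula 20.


For each item, compute p_i * q_i:
  Item 1: 0.74 * 0.26 = 0.1924
  Item 2: 0.74 * 0.26 = 0.1924
  Item 3: 0.58 * 0.42 = 0.2436
  Item 4: 0.3 * 0.7 = 0.21
  Item 5: 0.65 * 0.35 = 0.2275
Sum(p_i * q_i) = 0.1924 + 0.1924 + 0.2436 + 0.21 + 0.2275 = 1.0659
KR-20 = (k/(k-1)) * (1 - Sum(p_i*q_i) / Var_total)
= (5/4) * (1 - 1.0659/2.14)
= 1.25 * 0.5019
KR-20 = 0.6274

0.6274


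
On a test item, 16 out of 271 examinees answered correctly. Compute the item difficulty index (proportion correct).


Item difficulty p = number correct / total examinees
p = 16 / 271
p = 0.059

0.059


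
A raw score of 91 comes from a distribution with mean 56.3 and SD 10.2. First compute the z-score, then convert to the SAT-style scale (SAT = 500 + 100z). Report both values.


z = (X - mean) / SD = (91 - 56.3) / 10.2
z = 34.7 / 10.2
z = 3.402
SAT-scale = SAT = 500 + 100z
Carry z at full precision (z = 34.7 / 10.2) into the conversion:
SAT-scale = 500 + 100 * (34.7 / 10.2) = 500 + 3470 / 10.2
SAT-scale = 500 + 340.1961
SAT-scale = 840.1961

840.1961


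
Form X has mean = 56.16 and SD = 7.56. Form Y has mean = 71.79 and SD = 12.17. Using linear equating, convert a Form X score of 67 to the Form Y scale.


slope = SD_Y / SD_X = 12.17 / 7.56 ~ 1.6098
intercept = mean_Y - slope * mean_X = 71.79 - (12.17 / 7.56) * 56.16 ~ -18.6157
Y = slope * X + intercept. To avoid rounding drift from the rounded slope/intercept, evaluate the equivalent form Y = mean_Y + SD_Y * (X - mean_X) / SD_X at full precision:
Y = 71.79 + 12.17 * (67 - 56.16) / 7.56
Y = 71.79 + 12.17 * 10.84 / 7.56
Y = 71.79 + 131.9228 / 7.56
Y = 71.79 + 17.4501
Y = 89.2401

89.2401


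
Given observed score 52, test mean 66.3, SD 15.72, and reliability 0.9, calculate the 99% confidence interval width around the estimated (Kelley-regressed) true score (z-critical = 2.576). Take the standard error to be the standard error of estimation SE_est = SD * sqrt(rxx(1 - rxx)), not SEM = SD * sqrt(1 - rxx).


True score estimate = 0.9*52 + 0.1*66.3 = 53.43
SE_est = SD * sqrt(rxx * (1 - rxx)) = 15.72 * sqrt(0.9 * 0.1) = 15.72 * sqrt(0.09) = 4.716
CI = T_est +/- z * SE_est, so width = 2 * z * SE_est = 2 * 2.576 * 4.716
Width = 24.2968

24.2968


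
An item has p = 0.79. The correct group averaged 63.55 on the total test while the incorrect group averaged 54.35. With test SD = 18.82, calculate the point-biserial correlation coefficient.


q = 1 - p = 0.21
rpb = ((M1 - M0) / SD) * sqrt(p * q)
rpb = ((63.55 - 54.35) / 18.82) * sqrt(0.79 * 0.21)
rpb = 0.1991

0.1991


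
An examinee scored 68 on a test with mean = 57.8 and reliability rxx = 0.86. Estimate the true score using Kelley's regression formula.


T_est = rxx * X + (1 - rxx) * mean
T_est = 0.86 * 68 + 0.14 * 57.8
T_est = 58.48 + 8.092
T_est = 66.572

66.572


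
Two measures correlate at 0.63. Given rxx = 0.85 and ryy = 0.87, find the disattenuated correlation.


r_corrected = rxy / sqrt(rxx * ryy)
= 0.63 / sqrt(0.85 * 0.87)
= 0.63 / sqrt(0.7395)
= 0.63 / 0.859942
r_corrected = 0.7326

0.7326


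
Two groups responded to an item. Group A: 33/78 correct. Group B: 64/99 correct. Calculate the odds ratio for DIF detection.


Odds_A = 33/45 = 0.7333
Odds_B = 64/35 = 1.8286
OR = Odds_A / Odds_B = 0.7333 / 1.8286
Exactly, OR = (33 * 35) / (45 * 64) = 1155 / 2880
OR = 0.401

0.401


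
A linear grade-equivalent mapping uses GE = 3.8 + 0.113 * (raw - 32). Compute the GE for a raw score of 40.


raw - median = 40 - 32 = 8
slope * diff = 0.113 * 8 = 0.904
GE = 3.8 + 0.904
GE = 4.704

4.704


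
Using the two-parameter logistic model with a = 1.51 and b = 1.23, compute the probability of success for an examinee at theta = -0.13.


a*(theta - b) = 1.51 * (-0.13 - 1.23) = -2.0536
exp(--2.0536) = 7.7959
P = 1 / (1 + 7.7959)
P = 0.1137

0.1137


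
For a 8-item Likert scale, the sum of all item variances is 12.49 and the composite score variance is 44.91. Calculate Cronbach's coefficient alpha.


alpha = (k/(k-1)) * (1 - sum(si^2)/s_total^2)
= (8/7) * (1 - 12.49/44.91)
alpha = 0.825

0.825


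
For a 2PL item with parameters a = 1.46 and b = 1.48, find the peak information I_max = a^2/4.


For 2PL, max info at theta = b = 1.48
I_max = a^2 / 4 = 1.46^2 / 4
= 2.1316 / 4
I_max = 0.5329

0.5329


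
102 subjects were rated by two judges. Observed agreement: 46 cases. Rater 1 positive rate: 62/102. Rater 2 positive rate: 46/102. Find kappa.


P_o = 46/102 = 0.45098
P_e = (62*46 + 40*56) / 10404 = 0.489427
kappa = (P_o - P_e) / (1 - P_e)
kappa = (0.45098 - 0.489427) / (1 - 0.489427)
kappa = -0.0753

-0.0753


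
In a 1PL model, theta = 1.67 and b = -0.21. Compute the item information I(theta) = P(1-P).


P = 1/(1+exp(-(1.67--0.21))) = 0.8676
I = P*(1-P) = 0.8676 * 0.1324
I = 0.1149

0.1149


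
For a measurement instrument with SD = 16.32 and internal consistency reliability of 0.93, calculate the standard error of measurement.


SEM = SD * sqrt(1 - rxx)
SEM = 16.32 * sqrt(1 - 0.93)
SEM = 16.32 * sqrt(0.07) = 16.32 * 0.264575
SEM = 4.3179

4.3179


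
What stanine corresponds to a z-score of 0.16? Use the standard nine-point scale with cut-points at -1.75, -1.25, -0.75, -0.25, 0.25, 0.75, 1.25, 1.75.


Stanine boundaries: [-1.75, -1.25, -0.75, -0.25, 0.25, 0.75, 1.25, 1.75]
z = 0.16
Check each boundary:
  z >= -1.75 -> could be stanine 2
  z >= -1.25 -> could be stanine 3
  z >= -0.75 -> could be stanine 4
  z >= -0.25 -> could be stanine 5
  z < 0.25
  z < 0.75
  z < 1.25
  z < 1.75
Highest qualifying boundary gives stanine = 5

5


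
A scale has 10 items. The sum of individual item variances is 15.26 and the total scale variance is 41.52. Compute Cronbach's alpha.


alpha = (k/(k-1)) * (1 - sum(si^2)/s_total^2)
= (10/9) * (1 - 15.26/41.52)
alpha = 0.7027

0.7027


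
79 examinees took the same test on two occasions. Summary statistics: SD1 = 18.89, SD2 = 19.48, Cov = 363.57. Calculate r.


r = cov(X,Y) / (SD_X * SD_Y)
r = 363.57 / (18.89 * 19.48)
r = 363.57 / 367.9772
r = 0.988

0.988


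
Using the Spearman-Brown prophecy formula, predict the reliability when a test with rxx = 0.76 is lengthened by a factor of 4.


r_new = (n * rxx) / (1 + (n-1) * rxx)
r_new = (4 * 0.76) / (1 + 3 * 0.76)
r_new = 3.04 / 3.28
r_new = 0.9268

0.9268


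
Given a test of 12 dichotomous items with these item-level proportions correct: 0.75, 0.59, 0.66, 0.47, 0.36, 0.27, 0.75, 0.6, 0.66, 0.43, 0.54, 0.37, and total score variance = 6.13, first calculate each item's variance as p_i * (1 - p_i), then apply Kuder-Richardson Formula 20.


For each item, compute p_i * q_i:
  Item 1: 0.75 * 0.25 = 0.1875
  Item 2: 0.59 * 0.41 = 0.2419
  Item 3: 0.66 * 0.34 = 0.2244
  Item 4: 0.47 * 0.53 = 0.2491
  Item 5: 0.36 * 0.64 = 0.2304
  Item 6: 0.27 * 0.73 = 0.1971
  Item 7: 0.75 * 0.25 = 0.1875
  Item 8: 0.6 * 0.4 = 0.24
  Item 9: 0.66 * 0.34 = 0.2244
  Item 10: 0.43 * 0.57 = 0.2451
  Item 11: 0.54 * 0.46 = 0.2484
  Item 12: 0.37 * 0.63 = 0.2331
Sum(p_i * q_i) = 0.1875 + 0.2419 + 0.2244 + 0.2491 + 0.2304 + 0.1971 + 0.1875 + 0.24 + 0.2244 + 0.2451 + 0.2484 + 0.2331 = 2.7089
KR-20 = (k/(k-1)) * (1 - Sum(p_i*q_i) / Var_total)
= (12/11) * (1 - 2.7089/6.13)
= 1.0909 * 0.5581
KR-20 = 0.6088

0.6088


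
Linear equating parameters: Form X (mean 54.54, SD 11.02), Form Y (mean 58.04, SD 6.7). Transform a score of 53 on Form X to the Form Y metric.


slope = SD_Y / SD_X = 6.7 / 11.02 ~ 0.608
intercept = mean_Y - slope * mean_X = 58.04 - (6.7 / 11.02) * 54.54 ~ 24.8805
Y = slope * X + intercept. To avoid rounding drift from the rounded slope/intercept, evaluate the equivalent form Y = mean_Y + SD_Y * (X - mean_X) / SD_X at full precision:
Y = 58.04 + 6.7 * (53 - 54.54) / 11.02
Y = 58.04 - 6.7 * 1.54 / 11.02
Y = 58.04 - 10.318 / 11.02
Y = 58.04 - 0.9363
Y = 57.1037

57.1037


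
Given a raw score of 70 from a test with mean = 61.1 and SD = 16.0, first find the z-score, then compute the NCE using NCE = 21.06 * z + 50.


z = (X - mean) / SD = (70 - 61.1) / 16.0
z = 8.9 / 16.0
z = 0.5563
NCE = NCE = 21.06z + 50
Carry z at full precision (z = 8.9 / 16.0) into the conversion:
NCE = 21.06 * (8.9 / 16.0) + 50 = 187.434 / 16.0 + 50
NCE = 11.7146 + 50
NCE = 61.7146

61.7146


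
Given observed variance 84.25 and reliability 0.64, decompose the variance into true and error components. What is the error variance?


var_true = rxx * var_obs = 0.64 * 84.25 = 53.92
var_error = var_obs - var_true
var_error = 84.25 - 53.92
var_error = 30.33

30.33


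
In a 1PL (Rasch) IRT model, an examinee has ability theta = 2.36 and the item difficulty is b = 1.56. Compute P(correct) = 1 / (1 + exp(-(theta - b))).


theta - b = 2.36 - 1.56 = 0.8
exp(-(theta - b)) = exp(-0.8) = 0.4493
P = 1 / (1 + 0.4493)
P = 0.69

0.69


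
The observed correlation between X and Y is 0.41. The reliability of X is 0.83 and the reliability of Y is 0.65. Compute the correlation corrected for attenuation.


r_corrected = rxy / sqrt(rxx * ryy)
= 0.41 / sqrt(0.83 * 0.65)
= 0.41 / sqrt(0.5395)
= 0.41 / 0.734507
r_corrected = 0.5582

0.5582


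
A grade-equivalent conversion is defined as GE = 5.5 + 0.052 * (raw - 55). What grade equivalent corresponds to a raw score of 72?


raw - median = 72 - 55 = 17
slope * diff = 0.052 * 17 = 0.884
GE = 5.5 + 0.884
GE = 6.384

6.384


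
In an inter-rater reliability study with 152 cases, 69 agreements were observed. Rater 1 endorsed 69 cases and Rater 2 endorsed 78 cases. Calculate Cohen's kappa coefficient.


P_o = 69/152 = 0.453947
P_e = (69*78 + 83*74) / 23104 = 0.498788
kappa = (P_o - P_e) / (1 - P_e)
kappa = (0.453947 - 0.498788) / (1 - 0.498788)
kappa = -0.0895

-0.0895


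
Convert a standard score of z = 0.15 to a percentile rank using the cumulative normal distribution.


CDF(z) = 0.5 * (1 + erf(z/sqrt(2)))
erf(0.1061) = 0.1192
CDF = 0.5596
Percentile rank = 0.5596 * 100 = 55.96

55.96


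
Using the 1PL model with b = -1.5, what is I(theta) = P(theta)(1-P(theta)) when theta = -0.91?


P = 1/(1+exp(-(-0.91--1.5))) = 0.6434
I = P*(1-P) = 0.6434 * 0.3566
I = 0.2294

0.2294


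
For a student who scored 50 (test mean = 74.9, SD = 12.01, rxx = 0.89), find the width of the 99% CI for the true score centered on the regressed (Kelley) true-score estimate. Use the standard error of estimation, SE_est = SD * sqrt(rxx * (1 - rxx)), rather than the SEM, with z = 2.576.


True score estimate = 0.89*50 + 0.11*74.9 = 52.739
SE_est = SD * sqrt(rxx * (1 - rxx)) = 12.01 * sqrt(0.89 * 0.11) = 12.01 * sqrt(0.0979) = 3.757806
CI = T_est +/- z * SE_est, so width = 2 * z * SE_est = 2 * 2.576 * 3.757806
Width = 19.3602

19.3602


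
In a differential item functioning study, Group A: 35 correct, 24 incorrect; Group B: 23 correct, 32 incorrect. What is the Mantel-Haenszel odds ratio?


Odds_A = 35/24 = 1.4583
Odds_B = 23/32 = 0.7188
OR = Odds_A / Odds_B = 1.4583 / 0.7188
Exactly, OR = (35 * 32) / (24 * 23) = 1120 / 552
OR = 2.029

2.029


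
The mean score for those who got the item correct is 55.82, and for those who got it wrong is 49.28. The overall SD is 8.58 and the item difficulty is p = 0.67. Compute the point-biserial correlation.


q = 1 - p = 0.33
rpb = ((M1 - M0) / SD) * sqrt(p * q)
rpb = ((55.82 - 49.28) / 8.58) * sqrt(0.67 * 0.33)
rpb = 0.3584

0.3584


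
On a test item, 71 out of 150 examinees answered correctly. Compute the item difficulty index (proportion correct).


Item difficulty p = number correct / total examinees
p = 71 / 150
p = 0.4733

0.4733


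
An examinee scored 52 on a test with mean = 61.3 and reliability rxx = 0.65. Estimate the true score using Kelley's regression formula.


T_est = rxx * X + (1 - rxx) * mean
T_est = 0.65 * 52 + 0.35 * 61.3
T_est = 33.8 + 21.455
T_est = 55.255

55.255


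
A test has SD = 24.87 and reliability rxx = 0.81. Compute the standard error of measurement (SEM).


SEM = SD * sqrt(1 - rxx)
SEM = 24.87 * sqrt(1 - 0.81)
SEM = 24.87 * sqrt(0.19) = 24.87 * 0.43589
SEM = 10.8406

10.8406


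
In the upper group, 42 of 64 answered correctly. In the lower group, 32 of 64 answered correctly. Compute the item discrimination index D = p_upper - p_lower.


p_upper = 42/64 = 0.6562
p_lower = 32/64 = 0.5
D = 0.6562 - 0.5 = 0.1562

0.1562


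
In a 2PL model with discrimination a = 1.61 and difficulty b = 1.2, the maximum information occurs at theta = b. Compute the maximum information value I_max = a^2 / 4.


For 2PL, max info at theta = b = 1.2
I_max = a^2 / 4 = 1.61^2 / 4
= 2.5921 / 4
I_max = 0.648

0.648


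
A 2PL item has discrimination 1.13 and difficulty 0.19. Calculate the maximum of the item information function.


For 2PL, max info at theta = b = 0.19
I_max = a^2 / 4 = 1.13^2 / 4
= 1.2769 / 4
I_max = 0.3192

0.3192


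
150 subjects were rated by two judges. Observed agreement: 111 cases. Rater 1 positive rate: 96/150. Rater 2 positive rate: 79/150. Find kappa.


P_o = 111/150 = 0.74
P_e = (96*79 + 54*71) / 22500 = 0.507467
kappa = (P_o - P_e) / (1 - P_e)
kappa = (0.74 - 0.507467) / (1 - 0.507467)
kappa = 0.4721

0.4721


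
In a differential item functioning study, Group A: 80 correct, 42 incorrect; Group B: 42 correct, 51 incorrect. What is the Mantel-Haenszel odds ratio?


Odds_A = 80/42 = 1.9048
Odds_B = 42/51 = 0.8235
OR = Odds_A / Odds_B = 1.9048 / 0.8235
Exactly, OR = (80 * 51) / (42 * 42) = 4080 / 1764
OR = 2.3129

2.3129


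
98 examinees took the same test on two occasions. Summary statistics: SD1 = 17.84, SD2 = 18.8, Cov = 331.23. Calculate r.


r = cov(X,Y) / (SD_X * SD_Y)
r = 331.23 / (17.84 * 18.8)
r = 331.23 / 335.392
r = 0.9876

0.9876


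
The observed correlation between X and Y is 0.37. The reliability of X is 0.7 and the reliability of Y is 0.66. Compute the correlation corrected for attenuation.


r_corrected = rxy / sqrt(rxx * ryy)
= 0.37 / sqrt(0.7 * 0.66)
= 0.37 / sqrt(0.462)
= 0.37 / 0.679706
r_corrected = 0.5444

0.5444


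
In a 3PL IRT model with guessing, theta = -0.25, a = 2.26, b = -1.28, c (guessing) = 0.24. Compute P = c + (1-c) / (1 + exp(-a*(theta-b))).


logit = 2.26*(-0.25 - -1.28) = 2.3278
P* = 1/(1 + exp(-2.3278)) = 0.9112
P = 0.24 + (1 - 0.24) * 0.9112
P = 0.9325

0.9325


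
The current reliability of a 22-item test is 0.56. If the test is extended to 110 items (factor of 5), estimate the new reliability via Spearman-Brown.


r_new = (n * rxx) / (1 + (n-1) * rxx)
r_new = (5 * 0.56) / (1 + 4 * 0.56)
r_new = 2.8 / 3.24
r_new = 0.8642

0.8642


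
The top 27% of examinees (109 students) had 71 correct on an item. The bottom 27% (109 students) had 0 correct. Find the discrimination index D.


p_upper = 71/109 = 0.6514
p_lower = 0/109 = 0.0
D = 0.6514 - 0.0 = 0.6514

0.6514


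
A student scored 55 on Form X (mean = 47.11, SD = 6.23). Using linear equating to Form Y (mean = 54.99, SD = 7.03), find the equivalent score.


slope = SD_Y / SD_X = 7.03 / 6.23 ~ 1.1284
intercept = mean_Y - slope * mean_X = 54.99 - (7.03 / 6.23) * 47.11 ~ 1.8306
Y = slope * X + intercept. To avoid rounding drift from the rounded slope/intercept, evaluate the equivalent form Y = mean_Y + SD_Y * (X - mean_X) / SD_X at full precision:
Y = 54.99 + 7.03 * (55 - 47.11) / 6.23
Y = 54.99 + 7.03 * 7.89 / 6.23
Y = 54.99 + 55.4667 / 6.23
Y = 54.99 + 8.9032
Y = 63.8932

63.8932


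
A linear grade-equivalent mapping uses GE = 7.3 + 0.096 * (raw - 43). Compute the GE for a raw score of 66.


raw - median = 66 - 43 = 23
slope * diff = 0.096 * 23 = 2.208
GE = 7.3 + 2.208
GE = 9.508

9.508


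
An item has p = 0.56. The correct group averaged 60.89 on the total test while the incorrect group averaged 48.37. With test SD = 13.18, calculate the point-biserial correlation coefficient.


q = 1 - p = 0.44
rpb = ((M1 - M0) / SD) * sqrt(p * q)
rpb = ((60.89 - 48.37) / 13.18) * sqrt(0.56 * 0.44)
rpb = 0.4715

0.4715


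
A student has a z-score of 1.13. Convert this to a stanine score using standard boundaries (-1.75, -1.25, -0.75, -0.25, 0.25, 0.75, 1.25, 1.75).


Stanine boundaries: [-1.75, -1.25, -0.75, -0.25, 0.25, 0.75, 1.25, 1.75]
z = 1.13
Check each boundary:
  z >= -1.75 -> could be stanine 2
  z >= -1.25 -> could be stanine 3
  z >= -0.75 -> could be stanine 4
  z >= -0.25 -> could be stanine 5
  z >= 0.25 -> could be stanine 6
  z >= 0.75 -> could be stanine 7
  z < 1.25
  z < 1.75
Highest qualifying boundary gives stanine = 7

7


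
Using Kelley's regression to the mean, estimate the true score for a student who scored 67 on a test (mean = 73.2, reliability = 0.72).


T_est = rxx * X + (1 - rxx) * mean
T_est = 0.72 * 67 + 0.28 * 73.2
T_est = 48.24 + 20.496
T_est = 68.736

68.736


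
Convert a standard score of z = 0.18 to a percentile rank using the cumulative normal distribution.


CDF(z) = 0.5 * (1 + erf(z/sqrt(2)))
erf(0.1273) = 0.1428
CDF = 0.5714
Percentile rank = 0.5714 * 100 = 57.14

57.14


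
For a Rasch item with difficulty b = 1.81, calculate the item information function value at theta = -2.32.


P = 1/(1+exp(-(-2.32-1.81))) = 0.0158
I = P*(1-P) = 0.0158 * 0.9842
I = 0.0156

0.0156


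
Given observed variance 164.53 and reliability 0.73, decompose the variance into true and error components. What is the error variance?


var_true = rxx * var_obs = 0.73 * 164.53 = 120.1069
var_error = var_obs - var_true
var_error = 164.53 - 120.1069
var_error = 44.4231

44.4231


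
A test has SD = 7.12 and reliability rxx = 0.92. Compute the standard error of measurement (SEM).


SEM = SD * sqrt(1 - rxx)
SEM = 7.12 * sqrt(1 - 0.92)
SEM = 7.12 * sqrt(0.08) = 7.12 * 0.282843
SEM = 2.0138

2.0138


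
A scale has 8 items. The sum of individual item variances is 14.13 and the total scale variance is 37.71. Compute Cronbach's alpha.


alpha = (k/(k-1)) * (1 - sum(si^2)/s_total^2)
= (8/7) * (1 - 14.13/37.71)
alpha = 0.7146

0.7146


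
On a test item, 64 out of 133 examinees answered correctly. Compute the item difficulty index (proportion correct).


Item difficulty p = number correct / total examinees
p = 64 / 133
p = 0.4812

0.4812


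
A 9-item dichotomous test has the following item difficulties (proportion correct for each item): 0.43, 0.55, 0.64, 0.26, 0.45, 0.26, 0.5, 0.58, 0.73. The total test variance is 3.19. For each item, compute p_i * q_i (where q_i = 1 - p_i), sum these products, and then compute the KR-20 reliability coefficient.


For each item, compute p_i * q_i:
  Item 1: 0.43 * 0.57 = 0.2451
  Item 2: 0.55 * 0.45 = 0.2475
  Item 3: 0.64 * 0.36 = 0.2304
  Item 4: 0.26 * 0.74 = 0.1924
  Item 5: 0.45 * 0.55 = 0.2475
  Item 6: 0.26 * 0.74 = 0.1924
  Item 7: 0.5 * 0.5 = 0.25
  Item 8: 0.58 * 0.42 = 0.2436
  Item 9: 0.73 * 0.27 = 0.1971
Sum(p_i * q_i) = 0.2451 + 0.2475 + 0.2304 + 0.1924 + 0.2475 + 0.1924 + 0.25 + 0.2436 + 0.1971 = 2.046
KR-20 = (k/(k-1)) * (1 - Sum(p_i*q_i) / Var_total)
= (9/8) * (1 - 2.046/3.19)
= 1.125 * 0.3586
KR-20 = 0.4034

0.4034


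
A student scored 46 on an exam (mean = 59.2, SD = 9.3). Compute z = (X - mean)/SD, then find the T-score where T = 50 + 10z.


z = (X - mean) / SD = (46 - 59.2) / 9.3
z = -13.2 / 9.3
z = -1.4194
T-score = T = 50 + 10z
Carry z at full precision (z = -13.2 / 9.3) into the conversion:
T-score = 50 + 10 * (-13.2 / 9.3) = 50 + -132 / 9.3
T-score = 50 + -14.1935
T-score = 35.8065

35.8065


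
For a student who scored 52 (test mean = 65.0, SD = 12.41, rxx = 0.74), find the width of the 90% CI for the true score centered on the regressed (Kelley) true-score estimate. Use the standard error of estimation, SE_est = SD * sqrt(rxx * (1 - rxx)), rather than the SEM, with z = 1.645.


True score estimate = 0.74*52 + 0.26*65.0 = 55.38
SE_est = SD * sqrt(rxx * (1 - rxx)) = 12.41 * sqrt(0.74 * 0.26) = 12.41 * sqrt(0.1924) = 5.443451
CI = T_est +/- z * SE_est, so width = 2 * z * SE_est = 2 * 1.645 * 5.443451
Width = 17.909

17.909


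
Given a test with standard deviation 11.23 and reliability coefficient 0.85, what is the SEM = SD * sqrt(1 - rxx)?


SEM = SD * sqrt(1 - rxx)
SEM = 11.23 * sqrt(1 - 0.85)
SEM = 11.23 * sqrt(0.15) = 11.23 * 0.387298
SEM = 4.3494

4.3494


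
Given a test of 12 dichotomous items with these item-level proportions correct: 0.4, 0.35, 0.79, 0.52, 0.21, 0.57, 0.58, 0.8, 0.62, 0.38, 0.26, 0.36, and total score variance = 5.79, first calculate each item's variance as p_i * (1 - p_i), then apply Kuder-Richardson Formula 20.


For each item, compute p_i * q_i:
  Item 1: 0.4 * 0.6 = 0.24
  Item 2: 0.35 * 0.65 = 0.2275
  Item 3: 0.79 * 0.21 = 0.1659
  Item 4: 0.52 * 0.48 = 0.2496
  Item 5: 0.21 * 0.79 = 0.1659
  Item 6: 0.57 * 0.43 = 0.2451
  Item 7: 0.58 * 0.42 = 0.2436
  Item 8: 0.8 * 0.2 = 0.16
  Item 9: 0.62 * 0.38 = 0.2356
  Item 10: 0.38 * 0.62 = 0.2356
  Item 11: 0.26 * 0.74 = 0.1924
  Item 12: 0.36 * 0.64 = 0.2304
Sum(p_i * q_i) = 0.24 + 0.2275 + 0.1659 + 0.2496 + 0.1659 + 0.2451 + 0.2436 + 0.16 + 0.2356 + 0.2356 + 0.1924 + 0.2304 = 2.5916
KR-20 = (k/(k-1)) * (1 - Sum(p_i*q_i) / Var_total)
= (12/11) * (1 - 2.5916/5.79)
= 1.0909 * 0.5524
KR-20 = 0.6026

0.6026


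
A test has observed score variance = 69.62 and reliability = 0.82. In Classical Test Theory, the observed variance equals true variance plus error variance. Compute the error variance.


var_true = rxx * var_obs = 0.82 * 69.62 = 57.0884
var_error = var_obs - var_true
var_error = 69.62 - 57.0884
var_error = 12.5316

12.5316


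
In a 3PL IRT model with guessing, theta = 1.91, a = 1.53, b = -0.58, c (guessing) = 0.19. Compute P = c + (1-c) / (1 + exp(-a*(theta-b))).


logit = 1.53*(1.91 - -0.58) = 3.8097
P* = 1/(1 + exp(-3.8097)) = 0.9783
P = 0.19 + (1 - 0.19) * 0.9783
P = 0.9824

0.9824


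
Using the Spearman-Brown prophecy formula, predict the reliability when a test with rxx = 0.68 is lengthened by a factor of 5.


r_new = (n * rxx) / (1 + (n-1) * rxx)
r_new = (5 * 0.68) / (1 + 4 * 0.68)
r_new = 3.4 / 3.72
r_new = 0.914

0.914


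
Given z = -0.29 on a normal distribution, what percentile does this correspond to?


CDF(z) = 0.5 * (1 + erf(z/sqrt(2)))
erf(-0.2051) = -0.2282
CDF = 0.3859
Percentile rank = 0.3859 * 100 = 38.59

38.59


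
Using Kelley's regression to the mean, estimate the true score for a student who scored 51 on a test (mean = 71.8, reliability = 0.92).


T_est = rxx * X + (1 - rxx) * mean
T_est = 0.92 * 51 + 0.08 * 71.8
T_est = 46.92 + 5.744
T_est = 52.664

52.664


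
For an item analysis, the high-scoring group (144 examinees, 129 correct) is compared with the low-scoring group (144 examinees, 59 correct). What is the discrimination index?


p_upper = 129/144 = 0.8958
p_lower = 59/144 = 0.4097
D = 0.8958 - 0.4097 = 0.4861

0.4861


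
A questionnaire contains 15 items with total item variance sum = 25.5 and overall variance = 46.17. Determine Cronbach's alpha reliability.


alpha = (k/(k-1)) * (1 - sum(si^2)/s_total^2)
= (15/14) * (1 - 25.5/46.17)
alpha = 0.4797

0.4797


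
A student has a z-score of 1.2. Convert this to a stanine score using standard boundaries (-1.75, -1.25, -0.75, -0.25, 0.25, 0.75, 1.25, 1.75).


Stanine boundaries: [-1.75, -1.25, -0.75, -0.25, 0.25, 0.75, 1.25, 1.75]
z = 1.2
Check each boundary:
  z >= -1.75 -> could be stanine 2
  z >= -1.25 -> could be stanine 3
  z >= -0.75 -> could be stanine 4
  z >= -0.25 -> could be stanine 5
  z >= 0.25 -> could be stanine 6
  z >= 0.75 -> could be stanine 7
  z < 1.25
  z < 1.75
Highest qualifying boundary gives stanine = 7

7


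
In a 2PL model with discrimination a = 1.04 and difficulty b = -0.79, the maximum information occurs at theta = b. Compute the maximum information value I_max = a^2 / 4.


For 2PL, max info at theta = b = -0.79
I_max = a^2 / 4 = 1.04^2 / 4
= 1.0816 / 4
I_max = 0.2704

0.2704


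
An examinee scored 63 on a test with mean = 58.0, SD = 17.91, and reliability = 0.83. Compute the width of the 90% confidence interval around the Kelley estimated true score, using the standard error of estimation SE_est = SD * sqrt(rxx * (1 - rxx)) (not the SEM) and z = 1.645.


True score estimate = 0.83*63 + 0.17*58.0 = 62.15
SE_est = SD * sqrt(rxx * (1 - rxx)) = 17.91 * sqrt(0.83 * 0.17) = 17.91 * sqrt(0.1411) = 6.727583
CI = T_est +/- z * SE_est, so width = 2 * z * SE_est = 2 * 1.645 * 6.727583
Width = 22.1337

22.1337


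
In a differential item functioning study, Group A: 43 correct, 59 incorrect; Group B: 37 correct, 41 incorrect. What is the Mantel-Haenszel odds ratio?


Odds_A = 43/59 = 0.7288
Odds_B = 37/41 = 0.9024
OR = Odds_A / Odds_B = 0.7288 / 0.9024
Exactly, OR = (43 * 41) / (59 * 37) = 1763 / 2183
OR = 0.8076

0.8076


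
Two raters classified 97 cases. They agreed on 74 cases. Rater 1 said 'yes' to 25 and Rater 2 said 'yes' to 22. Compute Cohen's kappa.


P_o = 74/97 = 0.762887
P_e = (25*22 + 72*75) / 9409 = 0.632373
kappa = (P_o - P_e) / (1 - P_e)
kappa = (0.762887 - 0.632373) / (1 - 0.632373)
kappa = 0.355

0.355


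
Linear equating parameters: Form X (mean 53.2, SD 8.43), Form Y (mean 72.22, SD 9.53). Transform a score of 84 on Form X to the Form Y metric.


slope = SD_Y / SD_X = 9.53 / 8.43 ~ 1.1305
intercept = mean_Y - slope * mean_X = 72.22 - (9.53 / 8.43) * 53.2 ~ 12.0781
Y = slope * X + intercept. To avoid rounding drift from the rounded slope/intercept, evaluate the equivalent form Y = mean_Y + SD_Y * (X - mean_X) / SD_X at full precision:
Y = 72.22 + 9.53 * (84 - 53.2) / 8.43
Y = 72.22 + 9.53 * 30.8 / 8.43
Y = 72.22 + 293.524 / 8.43
Y = 72.22 + 34.819
Y = 107.039

107.039


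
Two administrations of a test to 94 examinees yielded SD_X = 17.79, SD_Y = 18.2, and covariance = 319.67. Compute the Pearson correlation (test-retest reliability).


r = cov(X,Y) / (SD_X * SD_Y)
r = 319.67 / (17.79 * 18.2)
r = 319.67 / 323.778
r = 0.9873

0.9873


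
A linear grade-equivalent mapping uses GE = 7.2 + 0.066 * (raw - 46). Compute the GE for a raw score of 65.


raw - median = 65 - 46 = 19
slope * diff = 0.066 * 19 = 1.254
GE = 7.2 + 1.254
GE = 8.454

8.454


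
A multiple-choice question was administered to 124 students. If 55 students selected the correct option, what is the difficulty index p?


Item difficulty p = number correct / total examinees
p = 55 / 124
p = 0.4435

0.4435


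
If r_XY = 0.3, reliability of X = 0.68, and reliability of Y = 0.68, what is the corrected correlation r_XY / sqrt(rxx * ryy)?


r_corrected = rxy / sqrt(rxx * ryy)
= 0.3 / sqrt(0.68 * 0.68)
= 0.3 / sqrt(0.4624)
= 0.3 / 0.68
r_corrected = 0.4412

0.4412


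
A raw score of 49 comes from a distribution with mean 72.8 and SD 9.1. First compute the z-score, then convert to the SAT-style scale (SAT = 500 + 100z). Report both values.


z = (X - mean) / SD = (49 - 72.8) / 9.1
z = -23.8 / 9.1
z = -2.6154
SAT-scale = SAT = 500 + 100z
Carry z at full precision (z = -23.8 / 9.1) into the conversion:
SAT-scale = 500 + 100 * (-23.8 / 9.1) = 500 + -2380 / 9.1
SAT-scale = 500 + -261.5385
SAT-scale = 238.4615

238.4615


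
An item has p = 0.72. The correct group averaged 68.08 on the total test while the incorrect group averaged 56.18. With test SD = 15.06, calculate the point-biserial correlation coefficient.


q = 1 - p = 0.28
rpb = ((M1 - M0) / SD) * sqrt(p * q)
rpb = ((68.08 - 56.18) / 15.06) * sqrt(0.72 * 0.28)
rpb = 0.3548

0.3548


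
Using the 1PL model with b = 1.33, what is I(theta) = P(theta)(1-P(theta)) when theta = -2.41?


P = 1/(1+exp(-(-2.41-1.33))) = 0.0232
I = P*(1-P) = 0.0232 * 0.9768
I = 0.0227

0.0227


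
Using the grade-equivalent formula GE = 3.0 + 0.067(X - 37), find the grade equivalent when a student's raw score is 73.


raw - median = 73 - 37 = 36
slope * diff = 0.067 * 36 = 2.412
GE = 3.0 + 2.412
GE = 5.412

5.412


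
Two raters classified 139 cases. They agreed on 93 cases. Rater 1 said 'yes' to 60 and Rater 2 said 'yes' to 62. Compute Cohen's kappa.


P_o = 93/139 = 0.669065
P_e = (60*62 + 79*77) / 19321 = 0.507375
kappa = (P_o - P_e) / (1 - P_e)
kappa = (0.669065 - 0.507375) / (1 - 0.507375)
kappa = 0.3282

0.3282


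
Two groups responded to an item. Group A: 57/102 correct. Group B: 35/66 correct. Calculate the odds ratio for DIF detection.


Odds_A = 57/45 = 1.2667
Odds_B = 35/31 = 1.129
OR = Odds_A / Odds_B = 1.2667 / 1.129
Exactly, OR = (57 * 31) / (45 * 35) = 1767 / 1575
OR = 1.1219

1.1219


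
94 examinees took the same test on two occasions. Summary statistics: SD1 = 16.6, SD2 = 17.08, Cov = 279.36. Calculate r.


r = cov(X,Y) / (SD_X * SD_Y)
r = 279.36 / (16.6 * 17.08)
r = 279.36 / 283.528
r = 0.9853

0.9853


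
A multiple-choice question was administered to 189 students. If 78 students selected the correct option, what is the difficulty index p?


Item difficulty p = number correct / total examinees
p = 78 / 189
p = 0.4127

0.4127


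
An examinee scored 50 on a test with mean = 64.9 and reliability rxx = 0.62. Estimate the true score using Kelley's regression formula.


T_est = rxx * X + (1 - rxx) * mean
T_est = 0.62 * 50 + 0.38 * 64.9
T_est = 31.0 + 24.662
T_est = 55.662

55.662


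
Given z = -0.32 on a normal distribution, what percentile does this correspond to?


CDF(z) = 0.5 * (1 + erf(z/sqrt(2)))
erf(-0.2263) = -0.251
CDF = 0.3745
Percentile rank = 0.3745 * 100 = 37.45

37.45


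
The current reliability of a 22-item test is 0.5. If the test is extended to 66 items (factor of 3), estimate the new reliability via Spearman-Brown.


r_new = (n * rxx) / (1 + (n-1) * rxx)
r_new = (3 * 0.5) / (1 + 2 * 0.5)
r_new = 1.5 / 2.0
r_new = 0.75

0.75


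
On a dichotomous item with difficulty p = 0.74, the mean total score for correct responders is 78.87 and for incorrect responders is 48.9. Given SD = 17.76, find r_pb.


q = 1 - p = 0.26
rpb = ((M1 - M0) / SD) * sqrt(p * q)
rpb = ((78.87 - 48.9) / 17.76) * sqrt(0.74 * 0.26)
rpb = 0.7402

0.7402


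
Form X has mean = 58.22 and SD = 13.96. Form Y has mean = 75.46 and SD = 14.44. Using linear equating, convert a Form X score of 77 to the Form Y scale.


slope = SD_Y / SD_X = 14.44 / 13.96 ~ 1.0344
intercept = mean_Y - slope * mean_X = 75.46 - (14.44 / 13.96) * 58.22 ~ 15.2382
Y = slope * X + intercept. To avoid rounding drift from the rounded slope/intercept, evaluate the equivalent form Y = mean_Y + SD_Y * (X - mean_X) / SD_X at full precision:
Y = 75.46 + 14.44 * (77 - 58.22) / 13.96
Y = 75.46 + 14.44 * 18.78 / 13.96
Y = 75.46 + 271.1832 / 13.96
Y = 75.46 + 19.4257
Y = 94.8857

94.8857


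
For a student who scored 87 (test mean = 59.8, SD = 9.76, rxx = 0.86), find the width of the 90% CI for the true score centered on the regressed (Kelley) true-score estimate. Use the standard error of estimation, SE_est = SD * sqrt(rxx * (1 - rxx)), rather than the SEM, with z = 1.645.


True score estimate = 0.86*87 + 0.14*59.8 = 83.192
SE_est = SD * sqrt(rxx * (1 - rxx)) = 9.76 * sqrt(0.86 * 0.14) = 9.76 * sqrt(0.1204) = 3.386593
CI = T_est +/- z * SE_est, so width = 2 * z * SE_est = 2 * 1.645 * 3.386593
Width = 11.1419

11.1419


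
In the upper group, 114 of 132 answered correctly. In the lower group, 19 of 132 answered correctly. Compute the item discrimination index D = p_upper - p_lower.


p_upper = 114/132 = 0.8636
p_lower = 19/132 = 0.1439
D = 0.8636 - 0.1439 = 0.7197

0.7197


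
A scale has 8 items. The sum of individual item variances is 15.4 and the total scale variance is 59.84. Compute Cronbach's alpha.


alpha = (k/(k-1)) * (1 - sum(si^2)/s_total^2)
= (8/7) * (1 - 15.4/59.84)
alpha = 0.8487

0.8487


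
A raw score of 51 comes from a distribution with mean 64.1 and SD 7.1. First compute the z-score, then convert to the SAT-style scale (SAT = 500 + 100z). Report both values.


z = (X - mean) / SD = (51 - 64.1) / 7.1
z = -13.1 / 7.1
z = -1.8451
SAT-scale = SAT = 500 + 100z
Carry z at full precision (z = -13.1 / 7.1) into the conversion:
SAT-scale = 500 + 100 * (-13.1 / 7.1) = 500 + -1310 / 7.1
SAT-scale = 500 + -184.507
SAT-scale = 315.493

315.493


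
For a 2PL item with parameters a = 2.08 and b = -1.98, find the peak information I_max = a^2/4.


For 2PL, max info at theta = b = -1.98
I_max = a^2 / 4 = 2.08^2 / 4
= 4.3264 / 4
I_max = 1.0816

1.0816


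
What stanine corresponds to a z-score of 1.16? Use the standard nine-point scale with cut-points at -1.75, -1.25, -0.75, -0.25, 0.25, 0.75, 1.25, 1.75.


Stanine boundaries: [-1.75, -1.25, -0.75, -0.25, 0.25, 0.75, 1.25, 1.75]
z = 1.16
Check each boundary:
  z >= -1.75 -> could be stanine 2
  z >= -1.25 -> could be stanine 3
  z >= -0.75 -> could be stanine 4
  z >= -0.25 -> could be stanine 5
  z >= 0.25 -> could be stanine 6
  z >= 0.75 -> could be stanine 7
  z < 1.25
  z < 1.75
Highest qualifying boundary gives stanine = 7

7


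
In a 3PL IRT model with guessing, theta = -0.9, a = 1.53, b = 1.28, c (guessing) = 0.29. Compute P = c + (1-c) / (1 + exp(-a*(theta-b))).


logit = 1.53*(-0.9 - 1.28) = -3.3354
P* = 1/(1 + exp(--3.3354)) = 0.0344
P = 0.29 + (1 - 0.29) * 0.0344
P = 0.3144

0.3144


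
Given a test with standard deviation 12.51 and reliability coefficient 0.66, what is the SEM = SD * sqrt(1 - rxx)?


SEM = SD * sqrt(1 - rxx)
SEM = 12.51 * sqrt(1 - 0.66)
SEM = 12.51 * sqrt(0.34) = 12.51 * 0.583095
SEM = 7.2945

7.2945


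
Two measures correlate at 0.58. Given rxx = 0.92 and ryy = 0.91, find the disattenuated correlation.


r_corrected = rxy / sqrt(rxx * ryy)
= 0.58 / sqrt(0.92 * 0.91)
= 0.58 / sqrt(0.8372)
= 0.58 / 0.914986
r_corrected = 0.6339

0.6339


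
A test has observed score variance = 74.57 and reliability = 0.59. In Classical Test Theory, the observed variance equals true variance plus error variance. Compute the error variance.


var_true = rxx * var_obs = 0.59 * 74.57 = 43.9963
var_error = var_obs - var_true
var_error = 74.57 - 43.9963
var_error = 30.5737

30.5737


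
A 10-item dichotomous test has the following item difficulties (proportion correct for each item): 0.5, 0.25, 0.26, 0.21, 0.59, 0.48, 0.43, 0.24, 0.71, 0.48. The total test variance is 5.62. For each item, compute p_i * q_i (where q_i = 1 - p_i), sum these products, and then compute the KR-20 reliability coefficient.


For each item, compute p_i * q_i:
  Item 1: 0.5 * 0.5 = 0.25
  Item 2: 0.25 * 0.75 = 0.1875
  Item 3: 0.26 * 0.74 = 0.1924
  Item 4: 0.21 * 0.79 = 0.1659
  Item 5: 0.59 * 0.41 = 0.2419
  Item 6: 0.48 * 0.52 = 0.2496
  Item 7: 0.43 * 0.57 = 0.2451
  Item 8: 0.24 * 0.76 = 0.1824
  Item 9: 0.71 * 0.29 = 0.2059
  Item 10: 0.48 * 0.52 = 0.2496
Sum(p_i * q_i) = 0.25 + 0.1875 + 0.1924 + 0.1659 + 0.2419 + 0.2496 + 0.2451 + 0.1824 + 0.2059 + 0.2496 = 2.1703
KR-20 = (k/(k-1)) * (1 - Sum(p_i*q_i) / Var_total)
= (10/9) * (1 - 2.1703/5.62)
= 1.1111 * 0.6138
KR-20 = 0.682

0.682


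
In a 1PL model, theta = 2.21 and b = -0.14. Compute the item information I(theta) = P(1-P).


P = 1/(1+exp(-(2.21--0.14))) = 0.9129
I = P*(1-P) = 0.9129 * 0.0871
I = 0.0795

0.0795


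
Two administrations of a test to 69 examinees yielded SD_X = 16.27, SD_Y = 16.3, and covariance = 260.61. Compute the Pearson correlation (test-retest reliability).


r = cov(X,Y) / (SD_X * SD_Y)
r = 260.61 / (16.27 * 16.3)
r = 260.61 / 265.201
r = 0.9827

0.9827


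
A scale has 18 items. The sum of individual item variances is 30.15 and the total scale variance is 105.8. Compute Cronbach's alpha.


alpha = (k/(k-1)) * (1 - sum(si^2)/s_total^2)
= (18/17) * (1 - 30.15/105.8)
alpha = 0.7571

0.7571


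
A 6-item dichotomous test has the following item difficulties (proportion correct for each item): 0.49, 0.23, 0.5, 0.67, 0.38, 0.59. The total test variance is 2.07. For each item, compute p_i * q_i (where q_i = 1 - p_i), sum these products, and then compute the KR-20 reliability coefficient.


For each item, compute p_i * q_i:
  Item 1: 0.49 * 0.51 = 0.2499
  Item 2: 0.23 * 0.77 = 0.1771
  Item 3: 0.5 * 0.5 = 0.25
  Item 4: 0.67 * 0.33 = 0.2211
  Item 5: 0.38 * 0.62 = 0.2356
  Item 6: 0.59 * 0.41 = 0.2419
Sum(p_i * q_i) = 0.2499 + 0.1771 + 0.25 + 0.2211 + 0.2356 + 0.2419 = 1.3756
KR-20 = (k/(k-1)) * (1 - Sum(p_i*q_i) / Var_total)
= (6/5) * (1 - 1.3756/2.07)
= 1.2 * 0.3355
KR-20 = 0.4026

0.4026


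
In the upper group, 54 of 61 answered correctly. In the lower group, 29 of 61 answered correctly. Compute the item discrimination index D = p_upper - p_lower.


p_upper = 54/61 = 0.8852
p_lower = 29/61 = 0.4754
D = 0.8852 - 0.4754 = 0.4098

0.4098


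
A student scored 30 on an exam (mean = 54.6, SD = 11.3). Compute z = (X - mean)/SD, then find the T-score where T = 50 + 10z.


z = (X - mean) / SD = (30 - 54.6) / 11.3
z = -24.6 / 11.3
z = -2.177
T-score = T = 50 + 10z
Carry z at full precision (z = -24.6 / 11.3) into the conversion:
T-score = 50 + 10 * (-24.6 / 11.3) = 50 + -246 / 11.3
T-score = 50 + -21.7699
T-score = 28.2301

28.2301


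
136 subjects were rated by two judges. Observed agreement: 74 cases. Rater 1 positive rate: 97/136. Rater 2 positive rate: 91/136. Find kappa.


P_o = 74/136 = 0.544118
P_e = (97*91 + 39*45) / 18496 = 0.572124
kappa = (P_o - P_e) / (1 - P_e)
kappa = (0.544118 - 0.572124) / (1 - 0.572124)
kappa = -0.0655

-0.0655


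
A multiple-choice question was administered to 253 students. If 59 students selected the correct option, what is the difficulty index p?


Item difficulty p = number correct / total examinees
p = 59 / 253
p = 0.2332

0.2332


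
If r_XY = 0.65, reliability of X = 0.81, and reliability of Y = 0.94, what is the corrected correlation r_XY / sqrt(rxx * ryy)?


r_corrected = rxy / sqrt(rxx * ryy)
= 0.65 / sqrt(0.81 * 0.94)
= 0.65 / sqrt(0.7614)
= 0.65 / 0.872582
r_corrected = 0.7449

0.7449


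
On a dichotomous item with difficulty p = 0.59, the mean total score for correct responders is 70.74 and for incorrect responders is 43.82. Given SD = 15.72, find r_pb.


q = 1 - p = 0.41
rpb = ((M1 - M0) / SD) * sqrt(p * q)
rpb = ((70.74 - 43.82) / 15.72) * sqrt(0.59 * 0.41)
rpb = 0.8422

0.8422


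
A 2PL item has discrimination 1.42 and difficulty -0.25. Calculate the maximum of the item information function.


For 2PL, max info at theta = b = -0.25
I_max = a^2 / 4 = 1.42^2 / 4
= 2.0164 / 4
I_max = 0.5041

0.5041


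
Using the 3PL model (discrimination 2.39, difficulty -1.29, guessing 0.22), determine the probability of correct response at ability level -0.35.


logit = 2.39*(-0.35 - -1.29) = 2.2466
P* = 1/(1 + exp(-2.2466)) = 0.9044
P = 0.22 + (1 - 0.22) * 0.9044
P = 0.9254

0.9254


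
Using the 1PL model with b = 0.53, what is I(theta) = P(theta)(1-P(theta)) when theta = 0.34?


P = 1/(1+exp(-(0.34-0.53))) = 0.4526
I = P*(1-P) = 0.4526 * 0.5474
I = 0.2478

0.2478
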